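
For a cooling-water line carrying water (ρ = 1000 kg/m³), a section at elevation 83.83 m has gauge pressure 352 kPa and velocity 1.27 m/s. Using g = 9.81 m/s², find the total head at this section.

Pressure head ψ = P/(ρg) = 352×1000 / (1000 × 9.81) = 35.88 m.
Velocity head = v²/(2g) = 1.27² / (2 × 9.81) = 0.082 m.
h = z + ψ + v²/(2g) = 83.83 + 35.88 + 0.082 = 119.79 m.

h ≈ 119.79 m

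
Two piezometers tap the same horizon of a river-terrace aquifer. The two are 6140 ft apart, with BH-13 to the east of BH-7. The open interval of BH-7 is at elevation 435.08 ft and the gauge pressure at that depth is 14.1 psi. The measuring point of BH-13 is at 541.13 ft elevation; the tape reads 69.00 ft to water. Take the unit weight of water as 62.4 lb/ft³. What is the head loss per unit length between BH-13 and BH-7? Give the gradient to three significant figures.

Pressure head at BH-7: ψ = 144·P/γ = 144 × 14.1 / 62.4 = 32.54 ft.
Total head at BH-7: h = z + ψ = 435.08 + 32.54 = 467.62 ft.
Total head at BH-13: h = 541.13 − 69.00 = 472.13 ft.
Head difference: h(BH-7) − h(BH-13) = 467.62 − 472.13 = -4.51 ft.
Hydraulic gradient: i = |Δh| / L = 4.51 / 6140 = 0.000735.

i ≈ 0.000735 ft/ft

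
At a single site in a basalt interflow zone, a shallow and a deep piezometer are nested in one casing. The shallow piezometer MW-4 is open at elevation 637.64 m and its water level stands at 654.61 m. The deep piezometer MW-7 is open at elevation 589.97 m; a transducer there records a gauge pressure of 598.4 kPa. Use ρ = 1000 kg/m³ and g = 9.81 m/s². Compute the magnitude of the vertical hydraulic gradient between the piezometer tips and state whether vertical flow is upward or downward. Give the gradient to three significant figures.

|i_v| ≈ 0.0764; vertical flow is downward

Total head at MW-4: h = 654.61 m (water level in the standpipe).
Pressure head at MW-7: ψ = P/(ρg) = 598.4×1000 / (1000 × 9.81) = 61.00 m.
Total head at MW-7: h = z + ψ = 589.97 + 61.00 = 650.97 m.
Δh = h(MW-4) − h(MW-7) = 654.61 − 650.97 = 3.64 m.
Vertical separation Δz = 637.64 − 589.97 = 47.67 m.
|i_v| = |Δh| / Δz = 3.64 / 47.67 = 0.0764.
Head is higher in the shallow piezometer, so vertical flow is downward (recharge condition).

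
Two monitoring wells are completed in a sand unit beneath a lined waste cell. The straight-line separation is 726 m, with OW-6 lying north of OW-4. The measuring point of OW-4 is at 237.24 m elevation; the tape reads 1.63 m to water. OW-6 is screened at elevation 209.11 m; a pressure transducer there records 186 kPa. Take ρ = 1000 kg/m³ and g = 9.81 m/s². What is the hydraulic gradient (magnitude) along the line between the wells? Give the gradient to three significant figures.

Total head at OW-4: h = 237.24 − 1.63 = 235.61 m.
Pressure head at OW-6: ψ = P/(ρg) = 186×1000 / (1000 × 9.81) = 18.96 m.
Total head at OW-6: h = z + ψ = 209.11 + 18.96 = 228.07 m.
Head difference: h(OW-4) − h(OW-6) = 235.61 − 228.07 = 7.54 m.
Hydraulic gradient: i = |Δh| / L = 7.54 / 726 = 0.0104.

i ≈ 0.0104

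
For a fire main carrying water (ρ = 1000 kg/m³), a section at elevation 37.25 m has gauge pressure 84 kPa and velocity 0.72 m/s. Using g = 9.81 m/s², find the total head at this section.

h ≈ 45.84 m

Pressure head ψ = P/(ρg) = 84×1000 / (1000 × 9.81) = 8.56 m.
Velocity head = v²/(2g) = 0.72² / (2 × 9.81) = 0.026 m.
h = z + ψ + v²/(2g) = 37.25 + 8.56 + 0.026 = 45.84 m.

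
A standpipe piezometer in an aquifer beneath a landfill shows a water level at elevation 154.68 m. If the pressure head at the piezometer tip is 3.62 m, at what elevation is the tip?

z ≈ 151.06 m

z = h − ψ = 154.68 − 3.62 = 151.06 m.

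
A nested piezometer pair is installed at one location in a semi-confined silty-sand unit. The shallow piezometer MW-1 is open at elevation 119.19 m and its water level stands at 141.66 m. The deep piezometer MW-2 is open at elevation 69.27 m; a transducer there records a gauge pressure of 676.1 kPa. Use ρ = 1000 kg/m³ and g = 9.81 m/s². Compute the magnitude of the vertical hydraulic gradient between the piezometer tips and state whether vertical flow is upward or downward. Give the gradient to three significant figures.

|i_v| ≈ 0.0695; vertical flow is downward

Total head at MW-1: h = 141.66 m (water level in the standpipe).
Pressure head at MW-2: ψ = P/(ρg) = 676.1×1000 / (1000 × 9.81) = 68.92 m.
Total head at MW-2: h = z + ψ = 69.27 + 68.92 = 138.19 m.
Δh = h(MW-1) − h(MW-2) = 141.66 − 138.19 = 3.47 m.
Vertical separation Δz = 119.19 − 69.27 = 49.92 m.
|i_v| = |Δh| / Δz = 3.47 / 49.92 = 0.0695.
Head is higher in the shallow piezometer, so vertical flow is downward (recharge condition).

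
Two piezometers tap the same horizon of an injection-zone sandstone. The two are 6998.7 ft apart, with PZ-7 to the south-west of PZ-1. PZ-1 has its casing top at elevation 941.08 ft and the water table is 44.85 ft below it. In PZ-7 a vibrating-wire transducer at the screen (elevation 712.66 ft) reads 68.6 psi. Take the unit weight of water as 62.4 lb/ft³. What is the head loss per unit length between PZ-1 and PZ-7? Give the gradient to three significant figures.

Total head at PZ-1: h = 941.08 − 44.85 = 896.23 ft.
Pressure head at PZ-7: ψ = 144·P/γ = 144 × 68.6 / 62.4 = 158.31 ft.
Total head at PZ-7: h = z + ψ = 712.66 + 158.31 = 870.97 ft.
Head difference: h(PZ-1) − h(PZ-7) = 896.23 − 870.97 = 25.26 ft.
Hydraulic gradient: i = |Δh| / L = 25.26 / 6998.7 = 0.00361.

i ≈ 0.00361 ft/ft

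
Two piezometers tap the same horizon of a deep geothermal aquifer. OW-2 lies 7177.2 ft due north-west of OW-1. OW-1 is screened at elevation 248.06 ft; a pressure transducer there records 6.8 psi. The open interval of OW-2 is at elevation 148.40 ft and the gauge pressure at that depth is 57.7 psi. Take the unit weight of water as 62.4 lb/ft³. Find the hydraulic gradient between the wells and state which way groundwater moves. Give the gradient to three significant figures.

Pressure head at OW-1: ψ = 144·P/γ = 144 × 6.8 / 62.4 = 15.69 ft.
Total head at OW-1: h = z + ψ = 248.06 + 15.69 = 263.75 ft.
Pressure head at OW-2: ψ = 144·P/γ = 144 × 57.7 / 62.4 = 133.15 ft.
Total head at OW-2: h = z + ψ = 148.40 + 133.15 = 281.55 ft.
Head difference: h(OW-1) − h(OW-2) = 263.75 − 281.55 = -17.80 ft.
Hydraulic gradient: i = |Δh| / L = 17.80 / 7177.2 = 0.00248.
Flow is from higher to lower head: from OW-2 toward OW-1, i.e. toward the south-east.

i ≈ 0.00248; groundwater flows toward the south-east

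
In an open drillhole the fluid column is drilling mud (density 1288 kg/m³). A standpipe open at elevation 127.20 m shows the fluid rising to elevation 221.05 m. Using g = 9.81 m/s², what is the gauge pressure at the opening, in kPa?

Pressure head ψ = h − z = 221.05 − 127.20 = 93.85 m.
P = ρgψ = 1288 × 9.81 × 93.85 = 1185821 Pa ≈ 1190 kPa.

P ≈ 1190 kPa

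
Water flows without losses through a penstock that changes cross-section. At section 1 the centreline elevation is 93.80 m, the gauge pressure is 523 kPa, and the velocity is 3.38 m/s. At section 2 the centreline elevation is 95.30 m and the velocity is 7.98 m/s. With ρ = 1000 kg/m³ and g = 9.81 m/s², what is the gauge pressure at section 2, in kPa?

P₂ ≈ 482 kPa

Pressure head at 1: ψ₁ = P₁/(ρg) = 523×1000 / (1000 × 9.81) = 53.31 m.
Velocity heads: v₁²/2g = 3.38²/19.62 = 0.582 m; v₂²/2g = 7.98²/19.62 = 3.246 m.
Total head H = z₁ + ψ₁ + v₁²/2g = 93.80 + 53.31 + 0.582 = 147.69 m.
ψ₂ = H − z₂ − v₂²/2g = 147.69 − 95.30 − 3.246 = 49.14 m.
P₂ = ρgψ₂ = 1000 × 9.81 × 49.14 ≈ 482 kPa.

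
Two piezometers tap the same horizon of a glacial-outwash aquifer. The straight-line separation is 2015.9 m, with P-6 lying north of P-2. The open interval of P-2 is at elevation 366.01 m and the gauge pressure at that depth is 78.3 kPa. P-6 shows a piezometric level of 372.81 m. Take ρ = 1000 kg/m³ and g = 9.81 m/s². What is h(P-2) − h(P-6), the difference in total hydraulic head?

Pressure head at P-2: ψ = P/(ρg) = 78.3×1000 / (1000 × 9.81) = 7.98 m.
Total head at P-2: h = z + ψ = 366.01 + 7.98 = 373.99 m.
Total head at P-6: h = 372.81 m (water level in the piezometer is the total head).
Head difference: h(P-2) − h(P-6) = 373.99 − 372.81 = 1.18 m.

Δh ≈ 1.18 m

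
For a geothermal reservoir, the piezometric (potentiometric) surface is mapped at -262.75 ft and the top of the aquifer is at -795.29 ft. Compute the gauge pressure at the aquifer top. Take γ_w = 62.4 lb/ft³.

P ≈ 231 psi

Pressure head at the aquifer top: ψ = h − z = -262.75 − (-795.29) = 532.54 ft.
P = γψ/144 = 62.4 × 532.54 / 144 = 231 psi.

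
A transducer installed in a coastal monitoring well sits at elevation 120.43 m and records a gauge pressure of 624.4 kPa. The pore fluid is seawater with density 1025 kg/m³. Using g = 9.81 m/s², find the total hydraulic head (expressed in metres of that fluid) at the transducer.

ψ = P/(ρg) = 624.4×1000 / (1025 × 9.81) = 62.10 m.
h = z + ψ = 120.43 + 62.10 = 182.53 m.

h ≈ 182.53 m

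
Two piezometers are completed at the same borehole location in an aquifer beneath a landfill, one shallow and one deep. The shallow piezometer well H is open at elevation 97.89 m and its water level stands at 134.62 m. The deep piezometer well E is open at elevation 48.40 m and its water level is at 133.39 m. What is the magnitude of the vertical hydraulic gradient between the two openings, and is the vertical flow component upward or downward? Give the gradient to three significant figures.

Total head at well H: h = 134.62 m (water level in the standpipe).
Total head at well E: h = 133.39 m.
Δh = h(well H) − h(well E) = 134.62 − 133.39 = 1.23 m.
Vertical separation Δz = 97.89 − 48.40 = 49.49 m.
|i_v| = |Δh| / Δz = 1.23 / 49.49 = 0.0249.
Head is higher in the shallow piezometer, so vertical flow is downward (recharge condition).

|i_v| ≈ 0.0249; vertical flow is downward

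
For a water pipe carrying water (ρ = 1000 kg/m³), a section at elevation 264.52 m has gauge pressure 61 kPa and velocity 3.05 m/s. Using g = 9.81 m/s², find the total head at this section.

Pressure head ψ = P/(ρg) = 61×1000 / (1000 × 9.81) = 6.22 m.
Velocity head = v²/(2g) = 3.05² / (2 × 9.81) = 0.474 m.
h = z + ψ + v²/(2g) = 264.52 + 6.22 + 0.474 = 271.21 m.

h ≈ 271.21 m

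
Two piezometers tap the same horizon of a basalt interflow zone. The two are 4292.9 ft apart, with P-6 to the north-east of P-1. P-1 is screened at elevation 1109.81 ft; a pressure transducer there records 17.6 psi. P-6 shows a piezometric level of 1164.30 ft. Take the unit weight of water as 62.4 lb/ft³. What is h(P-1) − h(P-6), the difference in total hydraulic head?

Pressure head at P-1: ψ = 144·P/γ = 144 × 17.6 / 62.4 = 40.62 ft.
Total head at P-1: h = z + ψ = 1109.81 + 40.62 = 1150.43 ft.
Total head at P-6: h = 1164.30 ft (water level in the piezometer is the total head).
Head difference: h(P-1) − h(P-6) = 1150.43 − 1164.30 = -13.87 ft.

Δh ≈ -13.87 ft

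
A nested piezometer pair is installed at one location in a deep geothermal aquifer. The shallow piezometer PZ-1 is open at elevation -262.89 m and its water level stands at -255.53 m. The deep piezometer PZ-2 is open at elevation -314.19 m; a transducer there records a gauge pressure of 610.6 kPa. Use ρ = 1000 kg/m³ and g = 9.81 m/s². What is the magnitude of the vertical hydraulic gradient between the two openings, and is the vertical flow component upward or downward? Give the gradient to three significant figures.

Total head at PZ-1: h = -255.53 m (water level in the standpipe).
Pressure head at PZ-2: ψ = P/(ρg) = 610.6×1000 / (1000 × 9.81) = 62.24 m.
Total head at PZ-2: h = z + ψ = -314.19 + 62.24 = -251.95 m.
Δh = h(PZ-1) − h(PZ-2) = -255.53 − (-251.95) = -3.58 m.
Vertical separation Δz = -262.89 − (-314.19) = 51.30 m.
|i_v| = |Δh| / Δz = 3.58 / 51.30 = 0.0698.
Head is higher in the deep piezometer, so vertical flow is upward (discharge condition).

|i_v| ≈ 0.0698; vertical flow is upward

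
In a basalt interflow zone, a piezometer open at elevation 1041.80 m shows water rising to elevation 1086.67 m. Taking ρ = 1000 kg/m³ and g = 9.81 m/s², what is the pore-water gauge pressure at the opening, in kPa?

Pressure head ψ = h − z = 1086.67 − 1041.80 = 44.87 m.
P = ρgψ = 1000 × 9.81 × 44.87 = 440175 Pa ≈ 440 kPa.

P ≈ 440 kPa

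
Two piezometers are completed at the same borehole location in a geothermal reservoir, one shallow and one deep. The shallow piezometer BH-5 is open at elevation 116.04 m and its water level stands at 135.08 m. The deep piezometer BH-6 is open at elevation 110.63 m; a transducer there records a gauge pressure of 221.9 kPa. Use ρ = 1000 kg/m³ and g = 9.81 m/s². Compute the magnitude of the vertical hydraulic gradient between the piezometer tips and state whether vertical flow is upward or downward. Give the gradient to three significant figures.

|i_v| ≈ 0.338; vertical flow is downward

Total head at BH-5: h = 135.08 m (water level in the standpipe).
Pressure head at BH-6: ψ = P/(ρg) = 221.9×1000 / (1000 × 9.81) = 22.62 m.
Total head at BH-6: h = z + ψ = 110.63 + 22.62 = 133.25 m.
Δh = h(BH-5) − h(BH-6) = 135.08 − 133.25 = 1.83 m.
Vertical separation Δz = 116.04 − 110.63 = 5.41 m.
|i_v| = |Δh| / Δz = 1.83 / 5.41 = 0.338.
Head is higher in the shallow piezometer, so vertical flow is downward (recharge condition).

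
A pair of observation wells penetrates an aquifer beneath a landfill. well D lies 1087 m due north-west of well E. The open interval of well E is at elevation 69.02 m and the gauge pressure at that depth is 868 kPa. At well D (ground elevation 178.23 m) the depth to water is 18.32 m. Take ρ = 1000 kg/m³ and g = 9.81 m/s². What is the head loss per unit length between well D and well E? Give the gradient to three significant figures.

i ≈ 0.00222 m/m

Pressure head at well E: ψ = P/(ρg) = 868×1000 / (1000 × 9.81) = 88.48 m.
Total head at well E: h = z + ψ = 69.02 + 88.48 = 157.50 m.
Total head at well D: h = 178.23 − 18.32 = 159.91 m.
Head difference: h(well E) − h(well D) = 157.50 − 159.91 = -2.41 m.
Hydraulic gradient: i = |Δh| / L = 2.41 / 1087 = 0.00222.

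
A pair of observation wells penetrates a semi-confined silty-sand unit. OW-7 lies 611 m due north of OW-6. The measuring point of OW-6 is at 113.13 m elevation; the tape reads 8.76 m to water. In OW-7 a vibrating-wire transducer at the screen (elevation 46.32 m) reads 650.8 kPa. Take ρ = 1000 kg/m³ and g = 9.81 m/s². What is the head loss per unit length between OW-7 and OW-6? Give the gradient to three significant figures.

i ≈ 0.0136 m/m

Total head at OW-6: h = 113.13 − 8.76 = 104.37 m.
Pressure head at OW-7: ψ = P/(ρg) = 650.8×1000 / (1000 × 9.81) = 66.34 m.
Total head at OW-7: h = z + ψ = 46.32 + 66.34 = 112.66 m.
Head difference: h(OW-6) − h(OW-7) = 104.37 − 112.66 = -8.29 m.
Hydraulic gradient: i = |Δh| / L = 8.29 / 611 = 0.0136.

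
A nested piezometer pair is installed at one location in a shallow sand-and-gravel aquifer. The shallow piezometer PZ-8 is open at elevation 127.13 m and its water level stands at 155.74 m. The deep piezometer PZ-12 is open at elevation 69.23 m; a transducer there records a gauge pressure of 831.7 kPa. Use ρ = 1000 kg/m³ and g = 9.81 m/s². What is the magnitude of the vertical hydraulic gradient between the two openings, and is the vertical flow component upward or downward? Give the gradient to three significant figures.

Total head at PZ-8: h = 155.74 m (water level in the standpipe).
Pressure head at PZ-12: ψ = P/(ρg) = 831.7×1000 / (1000 × 9.81) = 84.78 m.
Total head at PZ-12: h = z + ψ = 69.23 + 84.78 = 154.01 m.
Δh = h(PZ-8) − h(PZ-12) = 155.74 − 154.01 = 1.73 m.
Vertical separation Δz = 127.13 − 69.23 = 57.90 m.
|i_v| = |Δh| / Δz = 1.73 / 57.90 = 0.0299.
Head is higher in the shallow piezometer, so vertical flow is downward (recharge condition).

|i_v| ≈ 0.0299; vertical flow is downward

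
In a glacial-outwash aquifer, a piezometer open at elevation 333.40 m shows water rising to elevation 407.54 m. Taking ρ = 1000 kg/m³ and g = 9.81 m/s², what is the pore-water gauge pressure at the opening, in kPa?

P ≈ 727 kPa

Pressure head ψ = h − z = 407.54 − 333.40 = 74.14 m.
P = ρgψ = 1000 × 9.81 × 74.14 = 727313 Pa ≈ 727 kPa.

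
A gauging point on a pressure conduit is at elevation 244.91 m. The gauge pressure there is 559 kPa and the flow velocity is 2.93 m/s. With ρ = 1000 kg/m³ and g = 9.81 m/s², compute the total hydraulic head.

h ≈ 302.33 m

Pressure head ψ = P/(ρg) = 559×1000 / (1000 × 9.81) = 56.98 m.
Velocity head = v²/(2g) = 2.93² / (2 × 9.81) = 0.438 m.
h = z + ψ + v²/(2g) = 244.91 + 56.98 + 0.438 = 302.33 m.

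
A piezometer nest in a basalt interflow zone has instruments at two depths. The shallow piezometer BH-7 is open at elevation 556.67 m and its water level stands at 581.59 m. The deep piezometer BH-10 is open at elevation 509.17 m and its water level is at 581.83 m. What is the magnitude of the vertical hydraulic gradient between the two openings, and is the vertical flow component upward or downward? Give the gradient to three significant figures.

|i_v| ≈ 0.00505; vertical flow is upward

Total head at BH-7: h = 581.59 m (water level in the standpipe).
Total head at BH-10: h = 581.83 m.
Δh = h(BH-7) − h(BH-10) = 581.59 − 581.83 = -0.24 m.
Vertical separation Δz = 556.67 − 509.17 = 47.50 m.
|i_v| = |Δh| / Δz = 0.24 / 47.50 = 0.00505.
Head is higher in the deep piezometer, so vertical flow is upward (discharge condition).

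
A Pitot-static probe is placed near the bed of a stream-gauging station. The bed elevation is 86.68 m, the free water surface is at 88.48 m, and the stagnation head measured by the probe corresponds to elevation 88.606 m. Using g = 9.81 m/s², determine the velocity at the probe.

Near the bed, under hydrostatic conditions, the piezometric head (z + ψ) equals the free-surface elevation, 88.48 m.
Velocity head = total − piezometric = 88.606 − 88.48 = 0.126 m.
v = √(2g·h_v) = √(2 × 9.81 × 0.126) = 1.57 m/s.

v ≈ 1.57 m/s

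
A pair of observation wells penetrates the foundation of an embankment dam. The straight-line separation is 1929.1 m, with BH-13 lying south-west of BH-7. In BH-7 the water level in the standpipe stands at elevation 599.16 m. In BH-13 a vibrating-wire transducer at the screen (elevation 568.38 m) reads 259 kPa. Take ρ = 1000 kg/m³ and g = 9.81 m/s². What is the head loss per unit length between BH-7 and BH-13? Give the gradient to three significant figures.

i ≈ 0.00227 m/m

Total head at BH-7: h = 599.16 m (water level in the piezometer is the total head).
Pressure head at BH-13: ψ = P/(ρg) = 259×1000 / (1000 × 9.81) = 26.40 m.
Total head at BH-13: h = z + ψ = 568.38 + 26.40 = 594.78 m.
Head difference: h(BH-7) − h(BH-13) = 599.16 − 594.78 = 4.38 m.
Hydraulic gradient: i = |Δh| / L = 4.38 / 1929.1 = 0.00227.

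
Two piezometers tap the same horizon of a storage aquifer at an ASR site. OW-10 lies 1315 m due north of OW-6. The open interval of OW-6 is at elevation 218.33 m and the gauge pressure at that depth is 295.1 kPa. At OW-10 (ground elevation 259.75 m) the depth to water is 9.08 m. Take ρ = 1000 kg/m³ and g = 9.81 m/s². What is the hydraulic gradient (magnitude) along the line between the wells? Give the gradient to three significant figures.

i ≈ 0.00172

Pressure head at OW-6: ψ = P/(ρg) = 295.1×1000 / (1000 × 9.81) = 30.08 m.
Total head at OW-6: h = z + ψ = 218.33 + 30.08 = 248.41 m.
Total head at OW-10: h = 259.75 − 9.08 = 250.67 m.
Head difference: h(OW-6) − h(OW-10) = 248.41 − 250.67 = -2.26 m.
Hydraulic gradient: i = |Δh| / L = 2.26 / 1315 = 0.00172.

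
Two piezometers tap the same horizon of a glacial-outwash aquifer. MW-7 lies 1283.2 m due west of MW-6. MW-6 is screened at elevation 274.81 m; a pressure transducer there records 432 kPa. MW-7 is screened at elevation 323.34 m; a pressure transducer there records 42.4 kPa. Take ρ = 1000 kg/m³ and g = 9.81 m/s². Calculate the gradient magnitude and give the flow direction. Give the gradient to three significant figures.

Pressure head at MW-6: ψ = P/(ρg) = 432×1000 / (1000 × 9.81) = 44.04 m.
Total head at MW-6: h = z + ψ = 274.81 + 44.04 = 318.85 m.
Pressure head at MW-7: ψ = P/(ρg) = 42.4×1000 / (1000 × 9.81) = 4.32 m.
Total head at MW-7: h = z + ψ = 323.34 + 4.32 = 327.66 m.
Head difference: h(MW-6) − h(MW-7) = 318.85 − 327.66 = -8.81 m.
Hydraulic gradient: i = |Δh| / L = 8.81 / 1283.2 = 0.00687.
Flow is from higher to lower head: from MW-7 toward MW-6, i.e. toward the east.

i ≈ 0.00687; groundwater flows toward the east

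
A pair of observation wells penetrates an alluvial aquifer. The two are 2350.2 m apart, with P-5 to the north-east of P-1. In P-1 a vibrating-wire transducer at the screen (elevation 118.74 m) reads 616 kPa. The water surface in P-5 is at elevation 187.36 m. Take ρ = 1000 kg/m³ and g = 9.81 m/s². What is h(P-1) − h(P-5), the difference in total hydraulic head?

Pressure head at P-1: ψ = P/(ρg) = 616×1000 / (1000 × 9.81) = 62.79 m.
Total head at P-1: h = z + ψ = 118.74 + 62.79 = 181.53 m.
Total head at P-5: h = 187.36 m (water level in the piezometer is the total head).
Head difference: h(P-1) − h(P-5) = 181.53 − 187.36 = -5.83 m.

Δh ≈ -5.83 m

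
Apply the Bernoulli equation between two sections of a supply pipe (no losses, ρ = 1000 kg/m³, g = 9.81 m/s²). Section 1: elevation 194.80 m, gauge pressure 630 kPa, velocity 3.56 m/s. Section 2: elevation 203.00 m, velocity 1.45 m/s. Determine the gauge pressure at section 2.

Pressure head at 1: ψ₁ = P₁/(ρg) = 630×1000 / (1000 × 9.81) = 64.22 m.
Velocity heads: v₁²/2g = 3.56²/19.62 = 0.646 m; v₂²/2g = 1.45²/19.62 = 0.107 m.
Total head H = z₁ + ψ₁ + v₁²/2g = 194.80 + 64.22 + 0.646 = 259.67 m.
ψ₂ = H − z₂ − v₂²/2g = 259.67 − 203.00 − 0.107 = 56.56 m.
P₂ = ρgψ₂ = 1000 × 9.81 × 56.56 ≈ 555 kPa.

P₂ ≈ 555 kPa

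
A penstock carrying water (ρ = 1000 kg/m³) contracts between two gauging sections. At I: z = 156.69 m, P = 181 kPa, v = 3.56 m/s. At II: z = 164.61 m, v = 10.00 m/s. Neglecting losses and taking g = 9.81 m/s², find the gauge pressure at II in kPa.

P₂ ≈ 59.6 kPa

Pressure head at I: ψ₁ = P₁/(ρg) = 181×1000 / (1000 × 9.81) = 18.45 m.
Velocity heads: v₁²/2g = 3.56²/19.62 = 0.646 m; v₂²/2g = 10.00²/19.62 = 5.097 m.
Total head H = z₁ + ψ₁ + v₁²/2g = 156.69 + 18.45 + 0.646 = 175.79 m.
ψ₂ = H − z₂ − v₂²/2g = 175.79 − 164.61 − 5.097 = 6.08 m.
P₂ = ρgψ₂ = 1000 × 9.81 × 6.08 ≈ 59.6 kPa.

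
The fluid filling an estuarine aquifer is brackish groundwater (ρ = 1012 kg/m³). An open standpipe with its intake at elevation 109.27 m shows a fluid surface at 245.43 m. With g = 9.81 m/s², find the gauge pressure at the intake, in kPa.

P ≈ 1350 kPa

Pressure head ψ = h − z = 245.43 − 109.27 = 136.16 m.
P = ρgψ = 1012 × 9.81 × 136.16 = 1351758 Pa ≈ 1350 kPa.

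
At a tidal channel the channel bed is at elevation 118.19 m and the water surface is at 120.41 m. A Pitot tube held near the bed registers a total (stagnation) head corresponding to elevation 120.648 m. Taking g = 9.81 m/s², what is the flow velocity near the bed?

v ≈ 2.16 m/s

Near the bed, under hydrostatic conditions, the piezometric head (z + ψ) equals the free-surface elevation, 120.41 m.
Velocity head = total − piezometric = 120.648 − 120.41 = 0.238 m.
v = √(2g·h_v) = √(2 × 9.81 × 0.238) = 2.16 m/s.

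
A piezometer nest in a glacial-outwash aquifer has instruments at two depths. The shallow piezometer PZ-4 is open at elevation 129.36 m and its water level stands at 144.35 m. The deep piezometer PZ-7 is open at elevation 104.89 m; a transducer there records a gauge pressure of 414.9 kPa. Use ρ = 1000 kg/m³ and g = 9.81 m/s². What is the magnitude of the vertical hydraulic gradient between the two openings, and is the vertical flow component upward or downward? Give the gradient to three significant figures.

Total head at PZ-4: h = 144.35 m (water level in the standpipe).
Pressure head at PZ-7: ψ = P/(ρg) = 414.9×1000 / (1000 × 9.81) = 42.29 m.
Total head at PZ-7: h = z + ψ = 104.89 + 42.29 = 147.18 m.
Δh = h(PZ-4) − h(PZ-7) = 144.35 − 147.18 = -2.83 m.
Vertical separation Δz = 129.36 − 104.89 = 24.47 m.
|i_v| = |Δh| / Δz = 2.83 / 24.47 = 0.116.
Head is higher in the deep piezometer, so vertical flow is upward (discharge condition).

|i_v| ≈ 0.116; vertical flow is upward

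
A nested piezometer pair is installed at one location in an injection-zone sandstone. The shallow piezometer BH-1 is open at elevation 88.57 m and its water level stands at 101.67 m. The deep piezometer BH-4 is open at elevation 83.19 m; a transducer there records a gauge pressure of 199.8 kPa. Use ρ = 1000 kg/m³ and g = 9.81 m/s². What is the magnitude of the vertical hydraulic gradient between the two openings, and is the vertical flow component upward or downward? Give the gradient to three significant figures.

|i_v| ≈ 0.351; vertical flow is upward

Total head at BH-1: h = 101.67 m (water level in the standpipe).
Pressure head at BH-4: ψ = P/(ρg) = 199.8×1000 / (1000 × 9.81) = 20.37 m.
Total head at BH-4: h = z + ψ = 83.19 + 20.37 = 103.56 m.
Δh = h(BH-1) − h(BH-4) = 101.67 − 103.56 = -1.89 m.
Vertical separation Δz = 88.57 − 83.19 = 5.38 m.
|i_v| = |Δh| / Δz = 1.89 / 5.38 = 0.351.
Head is higher in the deep piezometer, so vertical flow is upward (discharge condition).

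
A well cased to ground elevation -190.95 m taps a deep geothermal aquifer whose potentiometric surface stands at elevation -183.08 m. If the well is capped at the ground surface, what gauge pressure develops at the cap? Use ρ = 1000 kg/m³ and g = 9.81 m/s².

P ≈ 77.2 kPa

Head above the cap: Δh = -183.08 − (-190.95) = 7.87 m.
P = ρgΔh = 1000 × 9.81 × 7.87 = 77205 Pa ≈ 77.2 kPa.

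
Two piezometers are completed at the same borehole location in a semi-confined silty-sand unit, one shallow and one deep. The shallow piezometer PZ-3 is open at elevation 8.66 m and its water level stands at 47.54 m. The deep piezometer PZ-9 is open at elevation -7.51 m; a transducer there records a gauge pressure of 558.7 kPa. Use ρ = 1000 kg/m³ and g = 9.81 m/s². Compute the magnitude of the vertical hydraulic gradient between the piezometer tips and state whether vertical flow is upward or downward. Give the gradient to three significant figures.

Total head at PZ-3: h = 47.54 m (water level in the standpipe).
Pressure head at PZ-9: ψ = P/(ρg) = 558.7×1000 / (1000 × 9.81) = 56.95 m.
Total head at PZ-9: h = z + ψ = -7.51 + 56.95 = 49.44 m.
Δh = h(PZ-3) − h(PZ-9) = 47.54 − 49.44 = -1.90 m.
Vertical separation Δz = 8.66 − (-7.51) = 16.17 m.
|i_v| = |Δh| / Δz = 1.90 / 16.17 = 0.118.
Head is higher in the deep piezometer, so vertical flow is upward (discharge condition).

|i_v| ≈ 0.118; vertical flow is upward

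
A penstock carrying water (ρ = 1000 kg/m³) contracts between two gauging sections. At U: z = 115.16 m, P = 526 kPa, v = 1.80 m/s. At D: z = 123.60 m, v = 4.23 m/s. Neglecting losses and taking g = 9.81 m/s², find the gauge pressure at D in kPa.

P₂ ≈ 436 kPa

Pressure head at U: ψ₁ = P₁/(ρg) = 526×1000 / (1000 × 9.81) = 53.62 m.
Velocity heads: v₁²/2g = 1.80²/19.62 = 0.165 m; v₂²/2g = 4.23²/19.62 = 0.912 m.
Total head H = z₁ + ψ₁ + v₁²/2g = 115.16 + 53.62 + 0.165 = 168.94 m.
ψ₂ = H − z₂ − v₂²/2g = 168.94 − 123.60 − 0.912 = 44.43 m.
P₂ = ρgψ₂ = 1000 × 9.81 × 44.43 ≈ 436 kPa.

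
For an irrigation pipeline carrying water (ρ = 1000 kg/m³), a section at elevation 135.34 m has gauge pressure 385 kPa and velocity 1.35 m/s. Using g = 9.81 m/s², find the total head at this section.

h ≈ 174.68 m

Pressure head ψ = P/(ρg) = 385×1000 / (1000 × 9.81) = 39.25 m.
Velocity head = v²/(2g) = 1.35² / (2 × 9.81) = 0.093 m.
h = z + ψ + v²/(2g) = 135.34 + 39.25 + 0.093 = 174.68 m.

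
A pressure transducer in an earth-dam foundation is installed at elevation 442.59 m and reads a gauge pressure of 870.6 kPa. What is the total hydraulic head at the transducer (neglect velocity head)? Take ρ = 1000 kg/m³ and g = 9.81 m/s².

ψ = P/(ρg) = 870.6×1000 / (1000 × 9.81) = 88.75 m.
h = z + ψ = 442.59 + 88.75 = 531.34 m.

h ≈ 531.34 m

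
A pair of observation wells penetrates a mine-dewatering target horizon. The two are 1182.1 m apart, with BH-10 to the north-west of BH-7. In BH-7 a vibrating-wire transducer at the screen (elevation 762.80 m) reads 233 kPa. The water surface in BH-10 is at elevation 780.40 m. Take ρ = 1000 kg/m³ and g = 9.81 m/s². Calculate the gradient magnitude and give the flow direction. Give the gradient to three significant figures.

i ≈ 0.00520; groundwater flows toward the north-west

Pressure head at BH-7: ψ = P/(ρg) = 233×1000 / (1000 × 9.81) = 23.75 m.
Total head at BH-7: h = z + ψ = 762.80 + 23.75 = 786.55 m.
Total head at BH-10: h = 780.40 m (water level in the piezometer is the total head).
Head difference: h(BH-7) − h(BH-10) = 786.55 − 780.40 = 6.15 m.
Hydraulic gradient: i = |Δh| / L = 6.15 / 1182.1 = 0.00520.
Flow is from higher to lower head: from BH-7 toward BH-10, i.e. toward the north-west.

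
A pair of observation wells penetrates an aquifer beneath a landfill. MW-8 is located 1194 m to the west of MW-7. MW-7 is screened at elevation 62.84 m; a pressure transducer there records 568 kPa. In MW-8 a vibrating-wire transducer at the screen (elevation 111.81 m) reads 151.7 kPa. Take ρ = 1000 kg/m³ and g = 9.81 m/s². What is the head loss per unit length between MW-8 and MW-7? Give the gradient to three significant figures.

Pressure head at MW-7: ψ = P/(ρg) = 568×1000 / (1000 × 9.81) = 57.90 m.
Total head at MW-7: h = z + ψ = 62.84 + 57.90 = 120.74 m.
Pressure head at MW-8: ψ = P/(ρg) = 151.7×1000 / (1000 × 9.81) = 15.46 m.
Total head at MW-8: h = z + ψ = 111.81 + 15.46 = 127.27 m.
Head difference: h(MW-7) − h(MW-8) = 120.74 − 127.27 = -6.53 m.
Hydraulic gradient: i = |Δh| / L = 6.53 / 1194 = 0.00547.

i ≈ 0.00547 m/m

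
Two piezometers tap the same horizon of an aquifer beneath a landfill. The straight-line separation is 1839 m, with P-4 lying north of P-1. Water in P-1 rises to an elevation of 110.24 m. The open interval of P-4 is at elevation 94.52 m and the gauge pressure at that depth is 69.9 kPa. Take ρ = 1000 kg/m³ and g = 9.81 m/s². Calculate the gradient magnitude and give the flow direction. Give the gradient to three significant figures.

Total head at P-1: h = 110.24 m (water level in the piezometer is the total head).
Pressure head at P-4: ψ = P/(ρg) = 69.9×1000 / (1000 × 9.81) = 7.13 m.
Total head at P-4: h = z + ψ = 94.52 + 7.13 = 101.65 m.
Head difference: h(P-1) − h(P-4) = 110.24 − 101.65 = 8.59 m.
Hydraulic gradient: i = |Δh| / L = 8.59 / 1839 = 0.00467.
Flow is from higher to lower head: from P-1 toward P-4, i.e. toward the north.

i ≈ 0.00467; groundwater flows toward the north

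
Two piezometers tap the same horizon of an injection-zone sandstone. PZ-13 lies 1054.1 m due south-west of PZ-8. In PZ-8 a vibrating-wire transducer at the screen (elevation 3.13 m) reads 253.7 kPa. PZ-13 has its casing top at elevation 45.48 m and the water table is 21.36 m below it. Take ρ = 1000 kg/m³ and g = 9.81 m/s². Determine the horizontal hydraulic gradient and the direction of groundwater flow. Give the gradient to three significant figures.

i ≈ 0.00462; groundwater flows toward the south-west

Pressure head at PZ-8: ψ = P/(ρg) = 253.7×1000 / (1000 × 9.81) = 25.86 m.
Total head at PZ-8: h = z + ψ = 3.13 + 25.86 = 28.99 m.
Total head at PZ-13: h = 45.48 − 21.36 = 24.12 m.
Head difference: h(PZ-8) − h(PZ-13) = 28.99 − 24.12 = 4.87 m.
Hydraulic gradient: i = |Δh| / L = 4.87 / 1054.1 = 0.00462.
Flow is from higher to lower head: from PZ-8 toward PZ-13, i.e. toward the south-west.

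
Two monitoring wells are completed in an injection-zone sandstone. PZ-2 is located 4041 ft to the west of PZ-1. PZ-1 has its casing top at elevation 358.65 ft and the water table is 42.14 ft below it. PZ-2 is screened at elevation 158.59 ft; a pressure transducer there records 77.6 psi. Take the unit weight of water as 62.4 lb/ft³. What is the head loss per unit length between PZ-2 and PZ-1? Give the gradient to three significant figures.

Total head at PZ-1: h = 358.65 − 42.14 = 316.51 ft.
Pressure head at PZ-2: ψ = 144·P/γ = 144 × 77.6 / 62.4 = 179.08 ft.
Total head at PZ-2: h = z + ψ = 158.59 + 179.08 = 337.67 ft.
Head difference: h(PZ-1) − h(PZ-2) = 316.51 − 337.67 = -21.16 ft.
Hydraulic gradient: i = |Δh| / L = 21.16 / 4041 = 0.00524.

i ≈ 0.00524 ft/ft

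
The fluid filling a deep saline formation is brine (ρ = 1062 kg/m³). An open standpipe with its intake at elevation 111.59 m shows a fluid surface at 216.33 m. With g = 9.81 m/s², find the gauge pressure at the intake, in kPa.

P ≈ 1090 kPa

Pressure head ψ = h − z = 216.33 − 111.59 = 104.74 m.
P = ρgψ = 1062 × 9.81 × 104.74 = 1091204 Pa ≈ 1090 kPa.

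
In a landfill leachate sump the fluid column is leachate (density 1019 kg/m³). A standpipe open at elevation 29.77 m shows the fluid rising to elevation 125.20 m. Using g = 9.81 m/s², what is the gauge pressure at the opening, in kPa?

Pressure head ψ = h − z = 125.20 − 29.77 = 95.43 m.
P = ρgψ = 1019 × 9.81 × 95.43 = 953955 Pa ≈ 954 kPa.

P ≈ 954 kPa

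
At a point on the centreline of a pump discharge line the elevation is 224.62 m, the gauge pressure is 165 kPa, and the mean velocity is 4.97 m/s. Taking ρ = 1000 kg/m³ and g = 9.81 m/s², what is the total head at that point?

h ≈ 242.70 m

Pressure head ψ = P/(ρg) = 165×1000 / (1000 × 9.81) = 16.82 m.
Velocity head = v²/(2g) = 4.97² / (2 × 9.81) = 1.259 m.
h = z + ψ + v²/(2g) = 224.62 + 16.82 + 1.259 = 242.70 m.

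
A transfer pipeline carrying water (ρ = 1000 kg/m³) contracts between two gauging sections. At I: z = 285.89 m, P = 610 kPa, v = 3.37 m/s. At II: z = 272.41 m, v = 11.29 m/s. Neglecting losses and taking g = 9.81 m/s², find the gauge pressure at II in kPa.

Pressure head at I: ψ₁ = P₁/(ρg) = 610×1000 / (1000 × 9.81) = 62.18 m.
Velocity heads: v₁²/2g = 3.37²/19.62 = 0.579 m; v₂²/2g = 11.29²/19.62 = 6.497 m.
Total head H = z₁ + ψ₁ + v₁²/2g = 285.89 + 62.18 + 0.579 = 348.65 m.
ψ₂ = H − z₂ − v₂²/2g = 348.65 − 272.41 − 6.497 = 69.74 m.
P₂ = ρgψ₂ = 1000 × 9.81 × 69.74 ≈ 684 kPa.

P₂ ≈ 684 kPa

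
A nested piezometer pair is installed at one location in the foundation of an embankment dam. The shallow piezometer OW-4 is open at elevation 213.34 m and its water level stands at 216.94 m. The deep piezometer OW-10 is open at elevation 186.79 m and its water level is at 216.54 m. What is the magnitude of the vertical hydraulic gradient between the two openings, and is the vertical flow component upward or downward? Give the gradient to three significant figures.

|i_v| ≈ 0.0151; vertical flow is downward

Total head at OW-4: h = 216.94 m (water level in the standpipe).
Total head at OW-10: h = 216.54 m.
Δh = h(OW-4) − h(OW-10) = 216.94 − 216.54 = 0.40 m.
Vertical separation Δz = 213.34 − 186.79 = 26.55 m.
|i_v| = |Δh| / Δz = 0.40 / 26.55 = 0.0151.
Head is higher in the shallow piezometer, so vertical flow is downward (recharge condition).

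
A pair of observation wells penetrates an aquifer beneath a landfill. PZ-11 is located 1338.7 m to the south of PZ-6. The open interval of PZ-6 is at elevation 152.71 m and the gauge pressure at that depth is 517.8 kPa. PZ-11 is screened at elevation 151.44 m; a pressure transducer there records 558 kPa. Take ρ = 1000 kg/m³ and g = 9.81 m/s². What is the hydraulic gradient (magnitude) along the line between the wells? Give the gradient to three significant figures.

i ≈ 0.00211

Pressure head at PZ-6: ψ = P/(ρg) = 517.8×1000 / (1000 × 9.81) = 52.78 m.
Total head at PZ-6: h = z + ψ = 152.71 + 52.78 = 205.49 m.
Pressure head at PZ-11: ψ = P/(ρg) = 558×1000 / (1000 × 9.81) = 56.88 m.
Total head at PZ-11: h = z + ψ = 151.44 + 56.88 = 208.32 m.
Head difference: h(PZ-6) − h(PZ-11) = 205.49 − 208.32 = -2.83 m.
Hydraulic gradient: i = |Δh| / L = 2.83 / 1338.7 = 0.00211.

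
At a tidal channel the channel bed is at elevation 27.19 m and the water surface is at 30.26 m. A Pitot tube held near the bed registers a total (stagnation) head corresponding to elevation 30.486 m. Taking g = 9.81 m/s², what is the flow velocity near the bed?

Near the bed, under hydrostatic conditions, the piezometric head (z + ψ) equals the free-surface elevation, 30.26 m.
Velocity head = total − piezometric = 30.486 − 30.26 = 0.226 m.
v = √(2g·h_v) = √(2 × 9.81 × 0.226) = 2.11 m/s.

v ≈ 2.11 m/s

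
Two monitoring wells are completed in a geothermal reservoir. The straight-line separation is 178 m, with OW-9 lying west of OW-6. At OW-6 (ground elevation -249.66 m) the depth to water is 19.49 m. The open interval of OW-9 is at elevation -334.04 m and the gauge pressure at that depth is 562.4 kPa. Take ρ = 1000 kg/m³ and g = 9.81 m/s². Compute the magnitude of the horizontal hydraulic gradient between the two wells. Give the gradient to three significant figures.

Total head at OW-6: h = -249.66 − 19.49 = -269.15 m.
Pressure head at OW-9: ψ = P/(ρg) = 562.4×1000 / (1000 × 9.81) = 57.33 m.
Total head at OW-9: h = z + ψ = -334.04 + 57.33 = -276.71 m.
Head difference: h(OW-6) − h(OW-9) = -269.15 − (-276.71) = 7.56 m.
Hydraulic gradient: i = |Δh| / L = 7.56 / 178 = 0.0425.

i ≈ 0.0425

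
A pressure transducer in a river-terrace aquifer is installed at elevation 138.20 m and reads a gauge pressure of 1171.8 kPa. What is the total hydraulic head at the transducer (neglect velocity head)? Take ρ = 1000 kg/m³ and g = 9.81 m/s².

ψ = P/(ρg) = 1171.8×1000 / (1000 × 9.81) = 119.45 m.
h = z + ψ = 138.20 + 119.45 = 257.65 m.

h ≈ 257.65 m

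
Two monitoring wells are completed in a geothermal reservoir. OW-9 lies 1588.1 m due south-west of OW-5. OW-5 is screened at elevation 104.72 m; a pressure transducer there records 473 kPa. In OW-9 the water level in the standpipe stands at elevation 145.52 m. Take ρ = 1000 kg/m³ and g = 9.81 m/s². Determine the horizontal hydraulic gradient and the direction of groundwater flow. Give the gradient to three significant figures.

i ≈ 0.00467; groundwater flows toward the south-west

Pressure head at OW-5: ψ = P/(ρg) = 473×1000 / (1000 × 9.81) = 48.22 m.
Total head at OW-5: h = z + ψ = 104.72 + 48.22 = 152.94 m.
Total head at OW-9: h = 145.52 m (water level in the piezometer is the total head).
Head difference: h(OW-5) − h(OW-9) = 152.94 − 145.52 = 7.42 m.
Hydraulic gradient: i = |Δh| / L = 7.42 / 1588.1 = 0.00467.
Flow is from higher to lower head: from OW-5 toward OW-9, i.e. toward the south-west.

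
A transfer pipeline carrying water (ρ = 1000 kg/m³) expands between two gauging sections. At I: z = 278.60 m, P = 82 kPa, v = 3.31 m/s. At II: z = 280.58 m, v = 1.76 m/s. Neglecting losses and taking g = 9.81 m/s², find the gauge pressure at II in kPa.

Pressure head at I: ψ₁ = P₁/(ρg) = 82×1000 / (1000 × 9.81) = 8.36 m.
Velocity heads: v₁²/2g = 3.31²/19.62 = 0.558 m; v₂²/2g = 1.76²/19.62 = 0.158 m.
Total head H = z₁ + ψ₁ + v₁²/2g = 278.60 + 8.36 + 0.558 = 287.52 m.
ψ₂ = H − z₂ − v₂²/2g = 287.52 − 280.58 − 0.158 = 6.78 m.
P₂ = ρgψ₂ = 1000 × 9.81 × 6.78 ≈ 66.5 kPa.

P₂ ≈ 66.5 kPa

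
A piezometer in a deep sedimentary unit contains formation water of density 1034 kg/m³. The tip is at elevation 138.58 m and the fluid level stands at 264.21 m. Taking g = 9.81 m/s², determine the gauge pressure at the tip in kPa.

Pressure head ψ = h − z = 264.21 − 138.58 = 125.63 m.
P = ρgψ = 1034 × 9.81 × 125.63 = 1274333 Pa ≈ 1270 kPa.

P ≈ 1270 kPa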